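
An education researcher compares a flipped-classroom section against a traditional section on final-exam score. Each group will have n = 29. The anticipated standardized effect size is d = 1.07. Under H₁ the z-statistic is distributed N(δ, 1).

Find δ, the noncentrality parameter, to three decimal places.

The noncentrality parameter scales effect size by the design's sample-size factor: δ = d·√(n/2) = 1.07 × √(29/2) = 4.0744

δ ≈ 4.074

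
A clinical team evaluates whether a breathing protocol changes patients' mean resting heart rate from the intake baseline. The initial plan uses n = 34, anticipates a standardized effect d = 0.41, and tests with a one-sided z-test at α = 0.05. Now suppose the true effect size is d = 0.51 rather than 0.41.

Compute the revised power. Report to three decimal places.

Power ≈ 0.908

With d = 0.51: δ = d·√n = 0.51 × √34 = 2.9738. Critical value z_{0.05} = 1.645.
Revised power = P(Z > 1.645 − δ) = Φ(1.329) = 0.9081.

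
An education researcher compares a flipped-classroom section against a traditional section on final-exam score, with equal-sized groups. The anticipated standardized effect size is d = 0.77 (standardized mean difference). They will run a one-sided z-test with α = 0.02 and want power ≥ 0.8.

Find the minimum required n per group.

Set Φ(δ − 2.054) = 0.8; then δ − 2.054 = Φ⁻¹(0.8) = 0.842, giving δ = 2.895.
δ = d·√(n/2) ⇒ n = 2(δ/d)² = 2 × (2.895 / 0.77)² = 28.28.
Round up to the next whole unit.

n = 29 per group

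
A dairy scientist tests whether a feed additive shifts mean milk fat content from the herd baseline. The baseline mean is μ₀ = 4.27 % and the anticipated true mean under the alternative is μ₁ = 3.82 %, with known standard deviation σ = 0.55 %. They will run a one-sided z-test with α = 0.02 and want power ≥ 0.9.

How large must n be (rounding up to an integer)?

Standardized effect: d = |μ₁ − μ₀| / σ = |3.82 − 4.27| / 0.55 = 0.8182
For power 0.9 need Φ(δ − z_{0.02}) = 0.9, so δ = z_{0.02} + z_{0.10} = 2.054 + 1.282 = 3.335.
δ = d·√n ⇒ n = (δ/d)² = (3.335 / 0.8182)² = 16.62.
Round up to the next whole unit.

n = 17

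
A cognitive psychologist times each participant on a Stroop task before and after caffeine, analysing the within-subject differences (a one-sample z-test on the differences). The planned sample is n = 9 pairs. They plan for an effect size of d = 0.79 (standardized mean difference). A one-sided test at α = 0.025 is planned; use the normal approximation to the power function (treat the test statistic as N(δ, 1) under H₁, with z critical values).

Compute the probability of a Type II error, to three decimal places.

β ≈ 0.341

Noncentrality parameter: δ = d·√n = 0.79 × √9 = 2.3700
One-sided α = 0.025 → critical value z_{0.025} = 1.960.
Power = Φ(δ − 1.960) = Φ(0.410) = 0.6591.
Type II error: β = 1 − power = 1 − 0.6591 = 0.3409.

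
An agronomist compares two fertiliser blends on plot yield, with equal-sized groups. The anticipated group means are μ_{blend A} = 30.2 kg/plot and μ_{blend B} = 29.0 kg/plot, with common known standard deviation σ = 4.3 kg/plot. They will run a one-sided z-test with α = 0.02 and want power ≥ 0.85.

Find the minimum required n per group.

Standardized effect: d = |μ_{blend A} − μ_{blend B}| / σ = |30.2 − 29.0| / 4.3 = 0.2791
For power 0.85 need Φ(δ − z_{0.02}) = 0.85, so δ = z_{0.02} + z_{0.15} = 2.054 + 1.036 = 3.090.
δ = d·√(n/2) ⇒ n = 2(δ/d)² = 2 × (3.090 / 0.2791)² = 245.23.
Round up to the next whole unit.

n = 246 per group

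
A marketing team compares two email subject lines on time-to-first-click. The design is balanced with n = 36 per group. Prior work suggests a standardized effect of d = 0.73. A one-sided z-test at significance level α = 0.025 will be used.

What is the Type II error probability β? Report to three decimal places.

β ≈ 0.128

Noncentrality parameter: δ = d·√(n/2) = 0.73 × √(36/2) = 3.0971
One-sided α = 0.025 → critical value z_{0.025} = 1.960.
Power = P(Z > 1.960 − δ) = Φ(1.137) = 0.8723.
Type II error: β = 1 − power = 1 − 0.8723 = 0.1277.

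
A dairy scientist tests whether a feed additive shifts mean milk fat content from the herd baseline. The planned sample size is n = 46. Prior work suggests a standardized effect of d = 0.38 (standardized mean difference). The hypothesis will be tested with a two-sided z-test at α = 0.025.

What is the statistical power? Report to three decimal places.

Power ≈ 0.632

Noncentrality parameter: λ = d·√n = 0.38 × √46 = 2.5773
Two-sided α = 0.025 → critical value z_{0.0125} = 2.241.
Power = Φ(λ − 2.241) + Φ(−λ − 2.241) = Φ(0.336) + Φ(-4.819) = 0.6315 + 0.0000 = 0.6315.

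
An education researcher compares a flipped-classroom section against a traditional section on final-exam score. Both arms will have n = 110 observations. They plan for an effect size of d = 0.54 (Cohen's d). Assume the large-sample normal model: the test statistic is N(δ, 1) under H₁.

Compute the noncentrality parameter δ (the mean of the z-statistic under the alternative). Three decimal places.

δ ≈ 4.005

The noncentrality parameter scales effect size by the design's sample-size factor: δ = d·√(n/2) = 0.54 × √(110/2) = 4.0047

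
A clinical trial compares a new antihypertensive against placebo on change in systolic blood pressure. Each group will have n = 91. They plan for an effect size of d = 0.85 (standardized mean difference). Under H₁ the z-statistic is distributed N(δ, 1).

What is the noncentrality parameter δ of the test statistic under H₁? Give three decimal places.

δ = d·√(n/2) = 0.85 × √(91/2) = 5.7336

δ ≈ 5.734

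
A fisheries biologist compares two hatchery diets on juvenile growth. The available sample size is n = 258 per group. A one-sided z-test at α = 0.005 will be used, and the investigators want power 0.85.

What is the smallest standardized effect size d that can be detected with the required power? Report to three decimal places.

Need Φ(δ − 2.576) = 0.85, so δ = 2.576 + 1.036 = 3.612.
δ = d·√(n/2) ⇒ d = δ/√(n/2) = 3.612/√(258/2) = 0.3180.

d ≈ 0.318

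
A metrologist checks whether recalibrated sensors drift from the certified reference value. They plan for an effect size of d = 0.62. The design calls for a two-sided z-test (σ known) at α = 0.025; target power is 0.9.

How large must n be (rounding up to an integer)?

Set Φ(δ − 2.241) = 0.9; then δ − 2.241 = Φ⁻¹(0.9) = 1.282, giving δ = 3.523.
(For δ > 0 the lower-tail rejection region contributes negligibly to power, so the one-term inversion is standard.)
δ = d·√n ⇒ n = (δ/d)² = (3.523 / 0.62)² = 32.29.
Rounding up, n = 33.

n = 33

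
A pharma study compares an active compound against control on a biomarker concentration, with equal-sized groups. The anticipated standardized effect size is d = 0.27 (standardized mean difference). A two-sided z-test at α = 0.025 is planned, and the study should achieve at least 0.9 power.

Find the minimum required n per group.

n = 341 per group

Set Φ(δ − 2.241) = 0.9; then δ − 2.241 = Φ⁻¹(0.9) = 1.282, giving δ = 3.523.
(The Φ(−δ − z_{α/2}) term is vanishingly small for δ > 0 and is dropped in the standard sample-size formula.)
δ = d·√(n/2) ⇒ n = 2(δ/d)² = 2 × (3.523 / 0.27)² = 340.50.
Round up to the next whole unit.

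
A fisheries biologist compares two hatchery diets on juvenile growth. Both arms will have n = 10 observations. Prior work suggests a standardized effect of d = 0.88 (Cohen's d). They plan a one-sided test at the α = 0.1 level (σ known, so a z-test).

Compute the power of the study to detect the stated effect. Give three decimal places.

Power ≈ 0.754

Noncentrality parameter: δ = d·√(n/2) = 0.88 × √(10/2) = 1.9677
Critical value for a one-sided test at α = 0.1: z_α = 1.282.
Power = P(Z > 1.282 − δ) = Φ(0.686) = 0.7537.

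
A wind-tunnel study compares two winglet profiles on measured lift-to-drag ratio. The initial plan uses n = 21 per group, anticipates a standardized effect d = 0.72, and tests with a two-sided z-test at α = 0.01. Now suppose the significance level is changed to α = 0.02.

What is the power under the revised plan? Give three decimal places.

Power ≈ 0.503

δ = d·√(n/2) = 0.72 × √(21/2) = 2.3331 (unchanged). New critical value: z_{0.01} = 2.326.
Revised power = Φ(δ − 2.326) + Φ(−δ − 2.326) = Φ(0.007) + Φ(-4.659) = 0.5027 + 0.0000 = 0.5027.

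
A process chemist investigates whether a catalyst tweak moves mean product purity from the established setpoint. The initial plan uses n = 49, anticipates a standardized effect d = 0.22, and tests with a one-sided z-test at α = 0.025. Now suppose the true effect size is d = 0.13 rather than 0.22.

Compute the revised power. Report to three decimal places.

With d = 0.13: δ = d·√n = 0.13 × √49 = 0.9100. Critical value z_{0.025} = 1.960.
Revised power = Φ(δ − 1.960) = Φ(-1.050) = 0.1469.

Power ≈ 0.147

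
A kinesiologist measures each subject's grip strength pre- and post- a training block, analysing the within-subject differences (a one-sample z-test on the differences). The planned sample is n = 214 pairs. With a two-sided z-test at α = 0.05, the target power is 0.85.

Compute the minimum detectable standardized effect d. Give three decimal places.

d ≈ 0.205

Need Φ(δ − 1.960) = 0.85, so δ = 1.960 + 1.036 = 2.996.
(The second rejection-region term Φ(−δ − z_{α/2}) is negligible and dropped.)
δ = d·√n ⇒ d = δ/√n = 2.996/√214 = 0.2048.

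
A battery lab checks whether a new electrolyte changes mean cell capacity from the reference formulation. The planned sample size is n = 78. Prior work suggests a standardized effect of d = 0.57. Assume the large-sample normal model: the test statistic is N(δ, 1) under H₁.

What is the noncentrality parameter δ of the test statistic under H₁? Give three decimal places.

The noncentrality parameter scales effect size by the design's sample-size factor: δ = d·√n = 0.57 × √78 = 5.0341

δ ≈ 5.034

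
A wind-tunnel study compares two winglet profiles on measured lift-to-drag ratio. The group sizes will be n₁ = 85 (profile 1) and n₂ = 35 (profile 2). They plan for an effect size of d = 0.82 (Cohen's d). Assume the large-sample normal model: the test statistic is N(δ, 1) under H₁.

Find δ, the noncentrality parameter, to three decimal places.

δ = d / √(1/n₁ + 1/n₂) = 0.82 / √(1/85 + 1/35) = 4.0829

δ ≈ 4.083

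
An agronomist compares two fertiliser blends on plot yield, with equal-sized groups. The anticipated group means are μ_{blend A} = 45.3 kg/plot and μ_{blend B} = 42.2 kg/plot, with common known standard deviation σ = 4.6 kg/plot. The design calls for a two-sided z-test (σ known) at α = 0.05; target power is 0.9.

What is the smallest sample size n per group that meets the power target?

n = 47 per group

Standardized effect: d = |μ_{blend A} − μ_{blend B}| / σ = |45.3 − 42.2| / 4.6 = 0.6739
Set Φ(δ − 1.960) = 0.9; then δ − 1.960 = Φ⁻¹(0.9) = 1.282, giving δ = 3.242.
(Ignoring the negligible lower-tail rejection probability gives the usual closed-form inversion.)
δ = d·√(n/2) ⇒ n = 2(δ/d)² = 2 × (3.242 / 0.6739)² = 46.27.
Rounding up, n = 47 per group.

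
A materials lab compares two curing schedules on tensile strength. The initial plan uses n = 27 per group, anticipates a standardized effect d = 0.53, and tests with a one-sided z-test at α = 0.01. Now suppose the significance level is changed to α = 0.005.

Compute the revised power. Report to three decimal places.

δ = d·√(n/2) = 0.53 × √(27/2) = 1.9473 (unchanged). New critical value: z_{0.005} = 2.576.
Revised power = Φ(δ − 2.576) = Φ(-0.628) = 0.2648.

Power ≈ 0.265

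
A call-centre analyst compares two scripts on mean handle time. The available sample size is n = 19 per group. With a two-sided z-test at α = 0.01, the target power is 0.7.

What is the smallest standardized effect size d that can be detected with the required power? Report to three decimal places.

d ≈ 1.006

Required noncentrality: δ = z_{0.005} + z_{0.30} = 2.576 + 0.524 = 3.100.
(The second rejection-region term Φ(−δ − z_{α/2}) is negligible and dropped.)
δ = d·√(n/2) ⇒ d = δ/√(n/2) = 3.100/√(19/2) = 1.0058.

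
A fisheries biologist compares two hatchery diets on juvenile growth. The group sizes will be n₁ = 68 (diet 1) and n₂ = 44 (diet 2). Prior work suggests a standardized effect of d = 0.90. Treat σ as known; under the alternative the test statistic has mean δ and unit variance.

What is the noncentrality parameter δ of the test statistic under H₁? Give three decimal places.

δ ≈ 4.652

The noncentrality parameter scales effect size by the design's sample-size factor: δ = d / √(1/n₁ + 1/n₂) = 0.90 / √(1/68 + 1/44) = 4.6517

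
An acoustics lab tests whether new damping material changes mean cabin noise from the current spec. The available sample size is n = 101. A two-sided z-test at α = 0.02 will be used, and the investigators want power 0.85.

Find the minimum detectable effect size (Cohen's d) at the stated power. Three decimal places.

Required noncentrality: δ = z_{0.01} + z_{0.15} = 2.326 + 1.036 = 3.363.
(The second rejection-region term Φ(−δ − z_{α/2}) is negligible and dropped.)
δ = d·√n ⇒ d = δ/√n = 3.363/√101 = 0.3346.

d ≈ 0.335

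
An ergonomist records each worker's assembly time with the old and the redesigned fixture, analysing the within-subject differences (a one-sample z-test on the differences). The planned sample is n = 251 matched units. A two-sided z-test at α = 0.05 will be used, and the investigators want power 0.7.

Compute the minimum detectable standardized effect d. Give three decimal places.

Required noncentrality: δ = z_{0.025} + z_{0.30} = 1.960 + 0.524 = 2.484.
(Lower-tail contribution to power is negligible for δ > 0.)
δ = d·√n ⇒ d = δ/√n = 2.484/√251 = 0.1568.

d ≈ 0.157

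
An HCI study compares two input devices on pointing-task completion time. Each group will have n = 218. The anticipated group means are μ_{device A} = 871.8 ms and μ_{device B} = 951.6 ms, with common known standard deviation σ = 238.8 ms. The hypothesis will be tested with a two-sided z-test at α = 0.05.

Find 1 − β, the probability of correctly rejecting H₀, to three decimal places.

Power ≈ 0.937

Standardized effect: d = |μ_{device A} − μ_{device B}| / σ = |871.8 − 951.6| / 238.8 = 0.3342
Noncentrality parameter: δ = d·√(n/2) = 0.3342 × √(218/2) = 3.4888
Two-sided α = 0.05 → critical value z_{0.025} = 1.960.
Power = Φ(δ − 1.960) + Φ(−δ − 1.960) = Φ(1.529) + Φ(-5.449) = 0.9369 + 0.0000 = 0.9369.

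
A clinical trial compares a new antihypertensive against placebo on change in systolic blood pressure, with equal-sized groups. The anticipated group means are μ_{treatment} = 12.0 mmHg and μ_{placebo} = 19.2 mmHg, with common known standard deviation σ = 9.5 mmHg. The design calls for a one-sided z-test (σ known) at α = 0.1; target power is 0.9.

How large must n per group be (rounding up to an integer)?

n = 23 per group

Standardized effect: d = |μ_{treatment} − μ_{placebo}| / σ = |12.0 − 19.2| / 9.5 = 0.7579
For power 0.9 need Φ(δ − z_{0.1}) = 0.9, so δ = z_{0.1} + z_{0.10} = 1.282 + 1.282 = 2.563.
δ = d·√(n/2) ⇒ n = 2(δ/d)² = 2 × (2.563 / 0.7579)² = 22.87.
Round up to the next whole unit.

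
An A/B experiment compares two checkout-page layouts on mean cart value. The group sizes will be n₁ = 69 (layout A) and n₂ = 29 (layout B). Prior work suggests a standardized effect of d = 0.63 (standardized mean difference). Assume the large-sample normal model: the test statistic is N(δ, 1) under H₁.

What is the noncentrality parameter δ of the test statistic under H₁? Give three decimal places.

The noncentrality parameter scales effect size by the design's sample-size factor: δ = d / √(1/n₁ + 1/n₂) = 0.63 / √(1/69 + 1/29) = 2.8468

δ ≈ 2.847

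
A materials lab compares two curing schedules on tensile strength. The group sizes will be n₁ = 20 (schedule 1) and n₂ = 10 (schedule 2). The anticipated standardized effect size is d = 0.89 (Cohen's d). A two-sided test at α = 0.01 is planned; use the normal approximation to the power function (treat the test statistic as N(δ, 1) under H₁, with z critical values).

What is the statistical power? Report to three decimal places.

Noncentrality parameter: δ = d / √(1/n₁ + 1/n₂) = 0.89 / √(1/20 + 1/10) = 2.2980
Critical value for a two-sided test at α = 0.01: z_{α/2} = 2.576.
Power = Φ(δ − 2.576) + Φ(−δ − 2.576) = Φ(-0.278) + Φ(-4.874) = 0.3906 + 0.0000 = 0.3906.

Power ≈ 0.391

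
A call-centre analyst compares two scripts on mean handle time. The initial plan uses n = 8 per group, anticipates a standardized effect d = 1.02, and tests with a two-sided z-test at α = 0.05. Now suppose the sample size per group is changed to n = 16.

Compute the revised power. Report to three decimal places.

With n = 16 per group: δ = d·√(n/2) = 1.02 × √(16/2) = 2.8850. Critical value z_{0.025} = 1.960.
Revised power = Φ(δ − 1.960) + Φ(−δ − 1.960) = Φ(0.925) + Φ(-4.845) = 0.8225 + 0.0000 = 0.8225.

Power ≈ 0.823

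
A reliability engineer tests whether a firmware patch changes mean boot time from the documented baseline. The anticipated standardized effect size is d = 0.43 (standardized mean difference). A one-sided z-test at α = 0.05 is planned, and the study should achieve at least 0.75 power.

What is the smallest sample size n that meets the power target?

Set Φ(δ − 1.645) = 0.75; then δ − 1.645 = Φ⁻¹(0.75) = 0.674, giving δ = 2.319.
δ = d·√n ⇒ n = (δ/d)² = (2.319 / 0.43)² = 29.09.
Rounding up, n = 30.

n = 30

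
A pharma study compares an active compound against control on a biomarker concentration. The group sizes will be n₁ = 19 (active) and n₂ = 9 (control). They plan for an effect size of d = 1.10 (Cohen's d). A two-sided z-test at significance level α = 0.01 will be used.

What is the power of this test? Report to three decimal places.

Power ≈ 0.557

Noncentrality parameter: δ = d / √(1/n₁ + 1/n₂) = 1.10 / √(1/19 + 1/9) = 2.7184
Critical value for a two-sided test at α = 0.01: z_{α/2} = 2.576.
Power = Φ(δ − 2.576) + Φ(−δ − 2.576) = Φ(0.143) + Φ(-5.294) = 0.5567 + 0.0000 = 0.5567.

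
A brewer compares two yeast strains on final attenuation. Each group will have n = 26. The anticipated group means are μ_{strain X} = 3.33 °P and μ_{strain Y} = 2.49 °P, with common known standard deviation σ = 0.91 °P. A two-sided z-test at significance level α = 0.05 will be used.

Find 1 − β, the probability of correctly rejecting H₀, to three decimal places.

Standardized effect: d = |μ_{strain X} − μ_{strain Y}| / σ = |3.33 − 2.49| / 0.91 = 0.9231
Noncentrality parameter: δ = d·√(n/2) = 0.9231 × √(26/2) = 3.3282
Critical value for a two-sided test at α = 0.05: z_{α/2} = 1.960.
Power = Φ(δ − 1.960) + Φ(−δ − 1.960) = Φ(1.368) + Φ(-5.288) = 0.9144 + 0.0000 = 0.9144.

Power ≈ 0.914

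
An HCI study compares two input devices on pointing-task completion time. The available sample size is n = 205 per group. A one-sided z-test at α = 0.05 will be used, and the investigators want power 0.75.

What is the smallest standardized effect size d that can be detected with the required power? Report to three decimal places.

d ≈ 0.229

Required noncentrality: δ = z_{0.05} + z_{0.25} = 1.645 + 0.674 = 2.319.
δ = d·√(n/2) ⇒ d = δ/√(n/2) = 2.319/√(205/2) = 0.2291.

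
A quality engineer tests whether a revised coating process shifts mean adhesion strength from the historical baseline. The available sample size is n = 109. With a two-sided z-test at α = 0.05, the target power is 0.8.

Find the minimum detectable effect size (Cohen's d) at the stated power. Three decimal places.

d ≈ 0.268

Required noncentrality: δ = z_{0.025} + z_{0.20} = 1.960 + 0.842 = 2.802.
(Lower-tail contribution to power is negligible for δ > 0.)
δ = d·√n ⇒ d = δ/√n = 2.802/√109 = 0.2683.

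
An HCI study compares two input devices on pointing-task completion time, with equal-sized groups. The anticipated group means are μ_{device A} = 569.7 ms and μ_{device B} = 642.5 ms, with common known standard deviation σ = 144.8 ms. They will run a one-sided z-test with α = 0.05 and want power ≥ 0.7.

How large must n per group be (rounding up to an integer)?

n = 38 per group

Standardized effect: d = |μ_{device A} − μ_{device B}| / σ = |569.7 − 642.5| / 144.8 = 0.5028
Set Φ(δ − 1.645) = 0.7; then δ − 1.645 = Φ⁻¹(0.7) = 0.524, giving δ = 2.169.
δ = d·√(n/2) ⇒ n = 2(δ/d)² = 2 × (2.169 / 0.5028)² = 37.23.
Round up to the next whole unit.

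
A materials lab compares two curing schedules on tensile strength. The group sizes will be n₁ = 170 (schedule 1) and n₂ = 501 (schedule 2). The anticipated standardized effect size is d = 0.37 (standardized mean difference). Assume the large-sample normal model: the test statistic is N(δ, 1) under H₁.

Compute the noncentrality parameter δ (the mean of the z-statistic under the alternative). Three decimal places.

δ ≈ 4.169

The noncentrality parameter scales effect size by the design's sample-size factor: δ = d / √(1/n₁ + 1/n₂) = 0.37 / √(1/170 + 1/501) = 4.1685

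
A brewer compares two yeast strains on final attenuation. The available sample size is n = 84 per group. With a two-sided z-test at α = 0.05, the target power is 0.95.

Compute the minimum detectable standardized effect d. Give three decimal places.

d ≈ 0.556

Required noncentrality: δ = z_{0.025} + z_{0.05} = 1.960 + 1.645 = 3.605.
(The second rejection-region term Φ(−δ − z_{α/2}) is negligible and dropped.)
δ = d·√(n/2) ⇒ d = δ/√(n/2) = 3.605/√(84/2) = 0.5562.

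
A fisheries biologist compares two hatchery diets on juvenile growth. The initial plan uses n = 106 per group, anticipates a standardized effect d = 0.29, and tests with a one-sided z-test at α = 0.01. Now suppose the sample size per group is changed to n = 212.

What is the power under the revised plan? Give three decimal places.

With n = 212 per group: δ = d·√(n/2) = 0.29 × √(212/2) = 2.9857. Critical value z_{0.01} = 2.326.
Revised power = P(Z > 2.326 − δ) = Φ(0.659) = 0.7452.

Power ≈ 0.745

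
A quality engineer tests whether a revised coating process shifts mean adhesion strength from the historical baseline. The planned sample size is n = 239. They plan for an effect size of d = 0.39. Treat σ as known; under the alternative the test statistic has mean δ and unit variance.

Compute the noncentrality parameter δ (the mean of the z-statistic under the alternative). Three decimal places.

The noncentrality parameter scales effect size by the design's sample-size factor: δ = d·√n = 0.39 × √239 = 6.0293

δ ≈ 6.029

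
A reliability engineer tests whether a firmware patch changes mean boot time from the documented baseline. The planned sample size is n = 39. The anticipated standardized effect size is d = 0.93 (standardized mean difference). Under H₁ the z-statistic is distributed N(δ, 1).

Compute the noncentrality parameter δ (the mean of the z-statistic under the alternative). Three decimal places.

δ = d·√n = 0.93 × √39 = 5.8078

δ ≈ 5.808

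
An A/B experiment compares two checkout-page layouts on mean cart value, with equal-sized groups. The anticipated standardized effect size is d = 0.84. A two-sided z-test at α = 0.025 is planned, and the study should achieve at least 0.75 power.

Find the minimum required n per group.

For power 0.75 need Φ(δ − z_{0.0125}) = 0.75, so δ = z_{0.0125} + z_{0.25} = 2.241 + 0.674 = 2.916.
(Ignoring the negligible lower-tail rejection probability gives the usual closed-form inversion.)
δ = d·√(n/2) ⇒ n = 2(δ/d)² = 2 × (2.916 / 0.84)² = 24.10.
Rounding up, n = 25 per group.

n = 25 per group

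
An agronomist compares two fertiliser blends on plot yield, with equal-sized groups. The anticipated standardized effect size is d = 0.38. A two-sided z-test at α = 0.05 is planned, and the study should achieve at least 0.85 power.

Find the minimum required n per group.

Set Φ(δ − 1.960) = 0.85; then δ − 1.960 = Φ⁻¹(0.85) = 1.036, giving δ = 2.996.
(Ignoring the negligible lower-tail rejection probability gives the usual closed-form inversion.)
δ = d·√(n/2) ⇒ n = 2(δ/d)² = 2 × (2.996 / 0.38)² = 124.35.
Round up to the next whole unit.

n = 125 per group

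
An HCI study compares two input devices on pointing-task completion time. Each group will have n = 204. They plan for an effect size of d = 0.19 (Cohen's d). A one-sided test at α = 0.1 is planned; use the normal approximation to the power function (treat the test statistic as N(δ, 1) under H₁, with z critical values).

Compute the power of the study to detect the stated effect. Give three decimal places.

Power ≈ 0.738

Noncentrality parameter: δ = d·√(n/2) = 0.19 × √(204/2) = 1.9189
One-sided α = 0.1 → critical value z_{0.1} = 1.282.
Power = P(Z > 1.282 − δ) = Φ(0.637) = 0.7381.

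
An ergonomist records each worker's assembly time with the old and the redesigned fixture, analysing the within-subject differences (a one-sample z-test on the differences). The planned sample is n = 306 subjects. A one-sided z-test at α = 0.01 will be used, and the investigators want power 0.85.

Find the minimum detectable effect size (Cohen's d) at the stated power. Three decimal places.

Need Φ(δ − 2.326) = 0.85, so δ = 2.326 + 1.036 = 3.363.
δ = d·√n ⇒ d = δ/√n = 3.363/√306 = 0.1922.

d ≈ 0.192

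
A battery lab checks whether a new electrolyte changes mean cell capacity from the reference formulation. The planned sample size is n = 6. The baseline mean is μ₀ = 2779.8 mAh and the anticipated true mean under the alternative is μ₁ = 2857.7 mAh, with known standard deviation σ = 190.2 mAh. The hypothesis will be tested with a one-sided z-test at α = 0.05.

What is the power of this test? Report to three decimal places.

Power ≈ 0.261

Standardized effect: d = |μ₁ − μ₀| / σ = |2857.7 − 2779.8| / 190.2 = 0.4096
Noncentrality parameter: δ = d·√n = 0.4096 × √6 = 1.0032
Critical value for a one-sided test at α = 0.05: z_α = 1.645.
Power = P(Z > 1.645 − δ) = Φ(-0.642) = 0.2606.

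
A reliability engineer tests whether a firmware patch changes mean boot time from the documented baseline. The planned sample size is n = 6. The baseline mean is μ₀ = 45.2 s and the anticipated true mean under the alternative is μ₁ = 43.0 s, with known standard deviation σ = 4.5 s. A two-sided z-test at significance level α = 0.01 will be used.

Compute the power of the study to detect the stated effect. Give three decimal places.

Standardized effect: d = |μ₁ − μ₀| / σ = |43.0 − 45.2| / 4.5 = 0.4889
Noncentrality parameter: δ = d·√n = 0.4889 × √6 = 1.1975
Critical value for a two-sided test at α = 0.01: z_{α/2} = 2.576.
Power = Φ(δ − 2.576) + Φ(−δ − 2.576) = Φ(-1.378) + Φ(-3.773) = 0.0841 + 0.0001 = 0.0841.

Power ≈ 0.084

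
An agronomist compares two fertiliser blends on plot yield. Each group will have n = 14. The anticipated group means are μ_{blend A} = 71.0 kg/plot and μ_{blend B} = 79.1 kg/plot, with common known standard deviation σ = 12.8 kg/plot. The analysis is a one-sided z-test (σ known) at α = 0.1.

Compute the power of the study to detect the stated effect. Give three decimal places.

Power ≈ 0.653

Standardized effect: d = |μ_{blend A} − μ_{blend B}| / σ = |71.0 − 79.1| / 12.8 = 0.6328
Noncentrality parameter: δ = d·√(n/2) = 0.6328 × √(14/2) = 1.6743
One-sided α = 0.1 → critical value z_{0.1} = 1.282.
Power = Φ(δ − 1.282) = Φ(0.393) = 0.6527.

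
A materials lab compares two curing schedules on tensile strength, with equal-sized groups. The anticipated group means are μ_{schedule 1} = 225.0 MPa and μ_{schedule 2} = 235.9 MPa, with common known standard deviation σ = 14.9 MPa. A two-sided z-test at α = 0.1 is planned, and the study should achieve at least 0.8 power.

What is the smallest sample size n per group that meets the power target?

n = 24 per group

Standardized effect: d = |μ_{schedule 1} − μ_{schedule 2}| / σ = |225.0 − 235.9| / 14.9 = 0.7315
For power 0.8 need Φ(δ − z_{0.05}) = 0.8, so δ = z_{0.05} + z_{0.20} = 1.645 + 0.842 = 2.486.
(The Φ(−δ − z_{α/2}) term is vanishingly small for δ > 0 and is dropped in the standard sample-size formula.)
δ = d·√(n/2) ⇒ n = 2(δ/d)² = 2 × (2.486 / 0.7315)² = 23.11.
Rounding up, n = 24 per group.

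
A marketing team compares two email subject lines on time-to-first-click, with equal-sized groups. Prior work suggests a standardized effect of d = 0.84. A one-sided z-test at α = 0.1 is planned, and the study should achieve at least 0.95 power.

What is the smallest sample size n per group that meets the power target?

Set Φ(δ − 1.282) = 0.95; then δ − 1.282 = Φ⁻¹(0.95) = 1.645, giving δ = 2.926.
δ = d·√(n/2) ⇒ n = 2(δ/d)² = 2 × (2.926 / 0.84)² = 24.27.
Round up to the next whole unit.

n = 25 per group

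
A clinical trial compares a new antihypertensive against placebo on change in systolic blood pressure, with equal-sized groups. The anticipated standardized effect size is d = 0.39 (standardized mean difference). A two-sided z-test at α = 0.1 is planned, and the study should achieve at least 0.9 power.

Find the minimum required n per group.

n = 113 per group

Set Φ(δ − 1.645) = 0.9; then δ − 1.645 = Φ⁻¹(0.9) = 1.282, giving δ = 2.926.
(Ignoring the negligible lower-tail rejection probability gives the usual closed-form inversion.)
δ = d·√(n/2) ⇒ n = 2(δ/d)² = 2 × (2.926 / 0.39)² = 112.61.
Rounding up, n = 113 per group.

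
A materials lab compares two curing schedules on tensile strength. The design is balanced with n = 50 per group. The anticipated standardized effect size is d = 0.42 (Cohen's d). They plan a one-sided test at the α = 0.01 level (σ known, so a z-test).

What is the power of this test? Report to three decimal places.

Power ≈ 0.410

Noncentrality parameter: δ = d·√(n/2) = 0.42 × √(50/2) = 2.1000
Critical value for a one-sided test at α = 0.01: z_α = 2.326.
Power = P(Z > 2.326 − δ) = Φ(-0.226) = 0.4105.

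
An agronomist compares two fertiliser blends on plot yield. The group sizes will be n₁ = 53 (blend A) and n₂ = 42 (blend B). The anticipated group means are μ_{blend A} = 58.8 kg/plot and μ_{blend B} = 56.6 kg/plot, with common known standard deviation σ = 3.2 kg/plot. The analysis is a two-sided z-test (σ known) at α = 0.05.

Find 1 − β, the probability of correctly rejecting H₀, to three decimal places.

Power ≈ 0.914

Standardized effect: d = |μ_{blend A} − μ_{blend B}| / σ = |58.8 − 56.6| / 3.2 = 0.6875
Noncentrality parameter: λ = d / √(1/n₁ + 1/n₂) = 0.6875 / √(1/53 + 1/42) = 3.3279
Two-sided α = 0.05 → critical value z_{0.025} = 1.960.
Power = Φ(λ − 1.960) + Φ(−λ − 1.960) = Φ(1.368) + Φ(-5.288) = 0.9143 + 0.0000 = 0.9143.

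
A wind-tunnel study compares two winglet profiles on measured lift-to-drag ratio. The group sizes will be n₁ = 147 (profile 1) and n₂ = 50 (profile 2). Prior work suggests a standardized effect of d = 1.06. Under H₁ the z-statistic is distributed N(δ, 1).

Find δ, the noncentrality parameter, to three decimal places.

The noncentrality parameter scales effect size by the design's sample-size factor: δ = d / √(1/n₁ + 1/n₂) = 1.06 / √(1/147 + 1/50) = 6.4747

δ ≈ 6.475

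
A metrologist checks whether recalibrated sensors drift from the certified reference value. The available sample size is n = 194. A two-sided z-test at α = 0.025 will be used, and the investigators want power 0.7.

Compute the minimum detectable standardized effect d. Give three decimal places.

Need Φ(δ − 2.241) = 0.7, so δ = 2.241 + 0.524 = 2.766.
(The second rejection-region term Φ(−δ − z_{α/2}) is negligible and dropped.)
δ = d·√n ⇒ d = δ/√n = 2.766/√194 = 0.1986.

d ≈ 0.199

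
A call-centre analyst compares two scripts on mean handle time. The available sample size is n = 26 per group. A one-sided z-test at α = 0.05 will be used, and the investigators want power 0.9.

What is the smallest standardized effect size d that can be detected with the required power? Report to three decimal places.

Need Φ(δ − 1.645) = 0.9, so δ = 1.645 + 1.282 = 2.926.
δ = d·√(n/2) ⇒ d = δ/√(n/2) = 2.926/√(26/2) = 0.8116.

d ≈ 0.812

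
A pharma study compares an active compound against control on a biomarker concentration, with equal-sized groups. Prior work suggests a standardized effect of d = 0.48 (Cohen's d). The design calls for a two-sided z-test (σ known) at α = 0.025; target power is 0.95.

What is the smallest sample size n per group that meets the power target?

Set Φ(δ − 2.241) = 0.95; then δ − 2.241 = Φ⁻¹(0.95) = 1.645, giving δ = 3.886.
(The Φ(−δ − z_{α/2}) term is vanishingly small for δ > 0 and is dropped in the standard sample-size formula.)
δ = d·√(n/2) ⇒ n = 2(δ/d)² = 2 × (3.886 / 0.48)² = 131.10.
Round up to the next whole unit.

n = 132 per group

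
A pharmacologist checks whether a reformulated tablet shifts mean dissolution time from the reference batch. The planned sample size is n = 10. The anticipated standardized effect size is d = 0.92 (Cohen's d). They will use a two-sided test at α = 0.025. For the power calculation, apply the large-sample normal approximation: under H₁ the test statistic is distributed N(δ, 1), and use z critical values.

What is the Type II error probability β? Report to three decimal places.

Noncentrality parameter: λ = d·√n = 0.92 × √10 = 2.9093
Critical value for a two-sided test at α = 0.025: z_{α/2} = 2.241.
Power = Φ(λ − 2.241) + Φ(−λ − 2.241) = Φ(0.668) + Φ(-5.151) = 0.7479 + 0.0000 = 0.7479.
Type II error: β = 1 − power = 1 − 0.7479 = 0.2521.

β ≈ 0.252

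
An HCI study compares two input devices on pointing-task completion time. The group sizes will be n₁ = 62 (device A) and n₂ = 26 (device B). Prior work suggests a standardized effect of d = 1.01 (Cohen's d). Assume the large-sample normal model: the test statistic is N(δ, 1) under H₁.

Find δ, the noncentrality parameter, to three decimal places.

δ ≈ 4.323

δ = d / √(1/n₁ + 1/n₂) = 1.01 / √(1/62 + 1/26) = 4.3228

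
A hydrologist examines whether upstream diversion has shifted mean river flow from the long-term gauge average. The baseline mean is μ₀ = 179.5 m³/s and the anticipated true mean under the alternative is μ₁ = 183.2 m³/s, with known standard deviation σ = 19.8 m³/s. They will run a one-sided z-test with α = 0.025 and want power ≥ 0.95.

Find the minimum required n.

n = 373

Standardized effect: d = |μ₁ − μ₀| / σ = |183.2 − 179.5| / 19.8 = 0.1869
For power 0.95 need Φ(δ − z_{0.025}) = 0.95, so δ = z_{0.025} + z_{0.05} = 1.960 + 1.645 = 3.605.
δ = d·√n ⇒ n = (δ/d)² = (3.605 / 0.1869)² = 372.13.
Rounding up, n = 373.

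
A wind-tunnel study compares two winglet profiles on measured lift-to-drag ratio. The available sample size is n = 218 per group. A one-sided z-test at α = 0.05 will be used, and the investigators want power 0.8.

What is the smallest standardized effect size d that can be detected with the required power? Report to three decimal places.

d ≈ 0.238

Required noncentrality: δ = z_{0.05} + z_{0.20} = 1.645 + 0.842 = 2.486.
δ = d·√(n/2) ⇒ d = δ/√(n/2) = 2.486/√(218/2) = 0.2382.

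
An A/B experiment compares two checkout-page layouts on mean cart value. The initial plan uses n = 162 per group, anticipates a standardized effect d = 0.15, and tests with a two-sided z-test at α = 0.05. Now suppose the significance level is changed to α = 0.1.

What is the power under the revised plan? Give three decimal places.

δ = d·√(n/2) = 0.15 × √(162/2) = 1.3500 (unchanged). New critical value: z_{0.05} = 1.645.
Revised power = Φ(δ − 1.645) + Φ(−δ − 1.645) = Φ(-0.295) + Φ(-2.995) = 0.3841 + 0.0014 = 0.3854.

Power ≈ 0.385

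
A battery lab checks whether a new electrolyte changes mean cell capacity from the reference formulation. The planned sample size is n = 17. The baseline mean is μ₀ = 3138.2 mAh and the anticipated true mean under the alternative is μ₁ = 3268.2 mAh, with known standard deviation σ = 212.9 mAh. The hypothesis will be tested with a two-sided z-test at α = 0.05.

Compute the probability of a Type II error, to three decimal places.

β ≈ 0.289

Standardized effect: d = |μ₁ − μ₀| / σ = |3268.2 − 3138.2| / 212.9 = 0.6106
Noncentrality parameter: δ = d·√n = 0.6106 × √17 = 2.5176
Critical value for a two-sided test at α = 0.05: z_{α/2} = 1.960.
Power = Φ(δ − 1.960) + Φ(−δ − 1.960) = Φ(0.558) + Φ(-4.478) = 0.7115 + 0.0000 = 0.7115.
Type II error: β = 1 − power = 1 − 0.7115 = 0.2885.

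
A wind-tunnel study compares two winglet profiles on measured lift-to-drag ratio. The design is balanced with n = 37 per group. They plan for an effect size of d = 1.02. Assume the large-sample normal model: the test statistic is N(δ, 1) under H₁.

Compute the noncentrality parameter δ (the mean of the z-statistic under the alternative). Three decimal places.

δ ≈ 4.387

δ = d·√(n/2) = 1.02 × √(37/2) = 4.3872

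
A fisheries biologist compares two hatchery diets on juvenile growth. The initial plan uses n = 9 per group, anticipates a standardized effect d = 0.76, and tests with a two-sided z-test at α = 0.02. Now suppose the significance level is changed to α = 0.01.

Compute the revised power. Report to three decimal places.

Power ≈ 0.168

δ = d·√(n/2) = 0.76 × √(9/2) = 1.6122 (unchanged). New critical value: z_{0.005} = 2.576.
Revised power = Φ(δ − 2.576) + Φ(−δ − 2.576) = Φ(-0.964) + Φ(-4.188) = 0.1676 + 0.0000 = 0.1676.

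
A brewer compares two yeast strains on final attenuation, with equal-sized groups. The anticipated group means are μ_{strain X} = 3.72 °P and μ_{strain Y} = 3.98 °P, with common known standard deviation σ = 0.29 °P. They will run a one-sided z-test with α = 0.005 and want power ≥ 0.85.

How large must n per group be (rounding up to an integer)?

Standardized effect: d = |μ_{strain X} − μ_{strain Y}| / σ = |3.72 − 3.98| / 0.29 = 0.8966
For power 0.85 need Φ(δ − z_{0.005}) = 0.85, so δ = z_{0.005} + z_{0.15} = 2.576 + 1.036 = 3.612.
δ = d·√(n/2) ⇒ n = 2(δ/d)² = 2 × (3.612 / 0.8966)² = 32.47.
Round up to the next whole unit.

n = 33 per group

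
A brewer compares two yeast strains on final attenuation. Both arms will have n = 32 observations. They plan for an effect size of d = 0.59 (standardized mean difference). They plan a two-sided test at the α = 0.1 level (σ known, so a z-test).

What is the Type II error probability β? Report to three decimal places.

β ≈ 0.237

Noncentrality parameter: λ = d·√(n/2) = 0.59 × √(32/2) = 2.3600
Two-sided α = 0.1 → critical value z_{0.05} = 1.645.
Power = Φ(λ − 1.645) + Φ(−λ − 1.645) = Φ(0.715) + Φ(-4.005) = 0.7627 + 0.0000 = 0.7628.
Type II error: β = 1 − power = 1 − 0.7628 = 0.2372.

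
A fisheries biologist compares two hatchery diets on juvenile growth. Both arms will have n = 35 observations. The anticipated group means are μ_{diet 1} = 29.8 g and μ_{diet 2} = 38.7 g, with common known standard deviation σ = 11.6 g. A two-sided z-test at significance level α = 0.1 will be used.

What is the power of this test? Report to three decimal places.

Standardized effect: d = |μ_{diet 1} − μ_{diet 2}| / σ = |29.8 − 38.7| / 11.6 = 0.7672
Noncentrality parameter: δ = d·√(n/2) = 0.7672 × √(35/2) = 3.2096
Critical value for a two-sided test at α = 0.1: z_{α/2} = 1.645.
Power = Φ(δ − 1.645) + Φ(−δ − 1.645) = Φ(1.565) + Φ(-4.854) = 0.9412 + 0.0000 = 0.9412.

Power ≈ 0.941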